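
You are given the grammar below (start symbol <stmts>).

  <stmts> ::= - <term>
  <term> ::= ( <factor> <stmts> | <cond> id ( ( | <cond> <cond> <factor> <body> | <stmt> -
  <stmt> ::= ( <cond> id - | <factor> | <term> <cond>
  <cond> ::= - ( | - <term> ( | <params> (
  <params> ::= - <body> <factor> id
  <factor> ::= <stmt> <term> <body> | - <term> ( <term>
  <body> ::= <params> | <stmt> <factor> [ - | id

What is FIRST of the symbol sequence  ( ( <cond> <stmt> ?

( is a terminal; add {(} and stop.

{ ( }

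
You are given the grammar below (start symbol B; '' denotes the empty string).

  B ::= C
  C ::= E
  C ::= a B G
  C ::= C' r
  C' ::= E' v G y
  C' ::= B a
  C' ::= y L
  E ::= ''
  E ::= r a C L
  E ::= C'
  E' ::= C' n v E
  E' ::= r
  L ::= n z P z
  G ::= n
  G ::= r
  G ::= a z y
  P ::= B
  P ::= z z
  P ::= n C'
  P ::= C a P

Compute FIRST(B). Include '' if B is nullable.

{ a, r, y, '' }

From B ::= C: add FIRST(C) = { a, r, y, '' } (including '' since C is nullable).
Union: FIRST(B) = { a, r, y, '' }.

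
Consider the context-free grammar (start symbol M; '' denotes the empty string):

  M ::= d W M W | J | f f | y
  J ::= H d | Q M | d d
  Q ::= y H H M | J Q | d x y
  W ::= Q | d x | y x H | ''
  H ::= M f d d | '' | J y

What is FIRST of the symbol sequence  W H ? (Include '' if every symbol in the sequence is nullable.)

{ d, f, y, '' }

Add FIRST(W)\{''} = { d, f, y }; W is nullable, continue.
Add FIRST(H)\{''} = { d, f, y }; H is nullable, continue.
Every symbol is nullable, so include ''.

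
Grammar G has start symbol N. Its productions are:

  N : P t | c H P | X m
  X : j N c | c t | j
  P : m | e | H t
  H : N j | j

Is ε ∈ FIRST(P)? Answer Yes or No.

No

No nonterminal in this grammar is nullable.
No production of P has an RHS whose symbols are all nullable, so P is not nullable.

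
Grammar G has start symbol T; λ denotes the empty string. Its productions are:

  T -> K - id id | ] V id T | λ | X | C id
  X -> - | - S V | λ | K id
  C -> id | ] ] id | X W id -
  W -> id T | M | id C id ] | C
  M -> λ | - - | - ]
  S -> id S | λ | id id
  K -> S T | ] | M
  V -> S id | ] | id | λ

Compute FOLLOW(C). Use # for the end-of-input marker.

{ id }

In T -> C id: add FIRST(id) = { id }.
In W -> id C id ]: add FIRST(id ]) = { id }.
In W -> C: C is at the end, add FOLLOW(W) = { id }.
Union: FOLLOW(C) = { id }.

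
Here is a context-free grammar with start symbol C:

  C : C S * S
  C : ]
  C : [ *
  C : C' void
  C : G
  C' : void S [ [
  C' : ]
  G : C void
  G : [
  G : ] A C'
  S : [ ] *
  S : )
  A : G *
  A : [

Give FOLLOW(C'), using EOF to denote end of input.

In C : C' void: add FIRST(void) = { void }.
In G : ] A C': C' is at the end, add FOLLOW(G) = { EOF, ), *, [, void }.
Union: FOLLOW(C') = { EOF, ), *, [, void }.

{ EOF, ), *, [, void }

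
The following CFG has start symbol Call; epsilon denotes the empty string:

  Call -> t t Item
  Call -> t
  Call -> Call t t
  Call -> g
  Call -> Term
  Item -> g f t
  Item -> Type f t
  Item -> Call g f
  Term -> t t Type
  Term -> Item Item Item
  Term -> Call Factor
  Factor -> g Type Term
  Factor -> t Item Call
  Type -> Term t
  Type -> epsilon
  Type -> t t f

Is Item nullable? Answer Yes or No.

No

Nullable nonterminals: Type.
No production of Item has an RHS whose symbols are all nullable, so Item is not nullable.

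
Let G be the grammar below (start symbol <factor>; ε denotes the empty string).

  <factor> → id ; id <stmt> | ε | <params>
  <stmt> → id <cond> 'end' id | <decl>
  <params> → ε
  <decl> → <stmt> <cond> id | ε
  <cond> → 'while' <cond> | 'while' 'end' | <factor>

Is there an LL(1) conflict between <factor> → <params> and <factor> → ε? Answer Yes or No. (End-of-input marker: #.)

FIRST(<params>) = { ε } and FIRST(ε) = { ε }.
Both alternatives are nullable, violating the LL(1) condition.

Yes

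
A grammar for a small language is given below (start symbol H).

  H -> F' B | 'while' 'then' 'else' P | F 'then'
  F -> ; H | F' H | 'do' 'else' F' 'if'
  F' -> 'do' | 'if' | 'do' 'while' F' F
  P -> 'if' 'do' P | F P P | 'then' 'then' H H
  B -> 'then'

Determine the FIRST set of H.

From H -> F' B: add FIRST(F') = { 'do', 'if' }.
H -> 'while' 'then' 'else' P contributes {'while'}.
From H -> F 'then': add FIRST(F) = { 'do', 'if', ; }.
Union: FIRST(H) = { 'do', 'if', 'while', ; }.

{ 'do', 'if', 'while', ; }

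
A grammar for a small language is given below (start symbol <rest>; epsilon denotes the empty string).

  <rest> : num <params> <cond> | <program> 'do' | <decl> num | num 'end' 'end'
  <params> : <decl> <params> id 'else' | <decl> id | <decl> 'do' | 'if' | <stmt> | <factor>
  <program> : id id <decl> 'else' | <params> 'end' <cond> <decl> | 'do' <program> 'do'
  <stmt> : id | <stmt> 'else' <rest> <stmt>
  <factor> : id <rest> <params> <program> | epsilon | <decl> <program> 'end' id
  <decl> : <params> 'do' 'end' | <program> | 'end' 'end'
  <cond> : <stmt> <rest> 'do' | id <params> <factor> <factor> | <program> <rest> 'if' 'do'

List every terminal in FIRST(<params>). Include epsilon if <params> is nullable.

From <params> : <decl> <params> id 'else': add FIRST(<decl>) = { 'do', 'end', 'if', id }.
From <params> : <decl> id: add FIRST(<decl>) = { 'do', 'end', 'if', id }.
From <params> : <decl> 'do': add FIRST(<decl>) = { 'do', 'end', 'if', id }.
<params> : 'if' contributes {'if'}.
From <params> : <stmt>: add FIRST(<stmt>) = { id }.
From <params> : <factor>: add FIRST(<factor>) = { 'do', 'end', 'if', id, epsilon } (including epsilon since <factor> is nullable).
Union: FIRST(<params>) = { 'do', 'end', 'if', id, epsilon }.

{ 'do', 'end', 'if', id, epsilon }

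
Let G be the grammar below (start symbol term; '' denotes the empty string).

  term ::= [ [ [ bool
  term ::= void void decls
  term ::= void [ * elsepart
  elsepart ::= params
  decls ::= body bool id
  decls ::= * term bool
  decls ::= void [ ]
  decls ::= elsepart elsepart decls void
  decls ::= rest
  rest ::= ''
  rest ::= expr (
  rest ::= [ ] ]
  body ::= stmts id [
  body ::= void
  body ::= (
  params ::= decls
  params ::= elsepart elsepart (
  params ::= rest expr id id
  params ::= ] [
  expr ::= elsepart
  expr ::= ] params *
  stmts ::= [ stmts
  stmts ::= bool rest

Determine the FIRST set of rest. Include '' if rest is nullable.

rest ::= '' contributes ''.
From rest ::= expr (: expr nullable, take FIRST(expr) ∪ {(} = { (, *, [, ], bool, id, void }.
rest ::= [ ] ] contributes {[}.
Union: FIRST(rest) = { (, *, [, ], bool, id, void, '' }.

{ (, *, [, ], bool, id, void, '' }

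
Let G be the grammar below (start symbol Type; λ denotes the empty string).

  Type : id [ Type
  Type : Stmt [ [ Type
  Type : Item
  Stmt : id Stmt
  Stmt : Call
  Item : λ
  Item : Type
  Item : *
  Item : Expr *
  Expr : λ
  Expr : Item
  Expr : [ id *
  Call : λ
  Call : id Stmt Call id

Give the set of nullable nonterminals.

{ Call, Expr, Item, Stmt, Type }

Directly nullable (have an λ-production): Item, Expr, Call.
Type : Item with every symbol nullable, so Type is nullable.
Stmt : Call with every symbol nullable, so Stmt is nullable.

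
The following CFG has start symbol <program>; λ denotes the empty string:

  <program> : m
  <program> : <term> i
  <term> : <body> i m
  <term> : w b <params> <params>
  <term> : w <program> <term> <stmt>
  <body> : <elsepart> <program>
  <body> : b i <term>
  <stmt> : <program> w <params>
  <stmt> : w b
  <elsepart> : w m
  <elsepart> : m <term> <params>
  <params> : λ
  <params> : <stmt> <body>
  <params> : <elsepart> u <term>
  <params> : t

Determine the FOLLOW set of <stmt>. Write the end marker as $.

{ b, i, m, t, u, w }

In <term> : w <program> <term> <stmt>: <stmt> is at the end, add FOLLOW(<term>) = { b, i, m, t, u, w }.
In <params> : <stmt> <body>: add FIRST(<body>) = { b, m, w }.
Union: FOLLOW(<stmt>) = { b, i, m, t, u, w }.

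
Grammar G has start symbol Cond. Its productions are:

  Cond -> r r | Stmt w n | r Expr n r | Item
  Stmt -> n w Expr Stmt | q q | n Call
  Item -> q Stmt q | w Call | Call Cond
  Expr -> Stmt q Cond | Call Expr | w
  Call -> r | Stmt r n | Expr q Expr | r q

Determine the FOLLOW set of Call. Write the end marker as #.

{ #, n, q, r, w }

In Stmt -> n Call: Call is at the end, add FOLLOW(Stmt) = { q, r, w }.
In Item -> w Call: Call is at the end, add FOLLOW(Item) = { #, n, q, r, w }.
In Item -> Call Cond: add FIRST(Cond) = { n, q, r, w }.
In Expr -> Call Expr: add FIRST(Expr) = { n, q, r, w }.
Union: FOLLOW(Call) = { #, n, q, r, w }.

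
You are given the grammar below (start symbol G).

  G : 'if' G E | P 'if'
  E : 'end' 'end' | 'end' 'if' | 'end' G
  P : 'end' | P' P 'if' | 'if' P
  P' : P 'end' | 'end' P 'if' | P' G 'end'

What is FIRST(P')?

From P' : P 'end': add FIRST(P) = { 'end', 'if' }.
P' : 'end' P 'if' contributes {'end'}.
From P' : P' G 'end': add FIRST(P') = { 'end', 'if' }.
Union: FIRST(P') = { 'end', 'if' }.

{ 'end', 'if' }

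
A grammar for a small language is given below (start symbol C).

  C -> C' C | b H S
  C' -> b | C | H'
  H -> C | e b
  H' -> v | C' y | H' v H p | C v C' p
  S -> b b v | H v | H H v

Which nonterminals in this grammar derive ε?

No nonterminal has an empty production or an RHS whose symbols are all nullable.

{ } (none)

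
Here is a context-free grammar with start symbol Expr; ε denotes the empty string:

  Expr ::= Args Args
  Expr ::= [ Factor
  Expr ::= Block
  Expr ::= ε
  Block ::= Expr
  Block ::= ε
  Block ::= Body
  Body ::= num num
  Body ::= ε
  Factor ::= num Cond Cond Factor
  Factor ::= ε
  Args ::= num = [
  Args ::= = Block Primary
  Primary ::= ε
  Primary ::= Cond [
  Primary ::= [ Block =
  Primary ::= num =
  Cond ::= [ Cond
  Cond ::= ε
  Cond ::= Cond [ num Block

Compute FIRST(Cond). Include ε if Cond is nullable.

{ [, ε }

Cond ::= [ Cond contributes {[}.
Cond ::= ε contributes ε.
From Cond ::= Cond [ num Block: Cond nullable, take FIRST(Cond) ∪ {[} = { [ }.
Union: FIRST(Cond) = { [, ε }.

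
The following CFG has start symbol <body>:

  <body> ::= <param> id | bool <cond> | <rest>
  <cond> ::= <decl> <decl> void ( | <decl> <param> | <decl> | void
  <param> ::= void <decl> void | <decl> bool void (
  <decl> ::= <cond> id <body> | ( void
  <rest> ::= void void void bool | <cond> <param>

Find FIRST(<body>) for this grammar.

{ (, bool, void }

From <body> ::= <param> id: add FIRST(<param>) = { (, void }.
<body> ::= bool <cond> contributes {bool}.
From <body> ::= <rest>: add FIRST(<rest>) = { (, void }.
Union: FIRST(<body>) = { (, bool, void }.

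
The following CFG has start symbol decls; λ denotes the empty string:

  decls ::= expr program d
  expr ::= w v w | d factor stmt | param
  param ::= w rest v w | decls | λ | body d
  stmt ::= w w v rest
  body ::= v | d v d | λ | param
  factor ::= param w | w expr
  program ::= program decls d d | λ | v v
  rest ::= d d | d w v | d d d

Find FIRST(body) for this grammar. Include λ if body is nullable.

body ::= v contributes {v}.
body ::= d v d contributes {d}.
body ::= λ contributes λ.
From body ::= param: add FIRST(param) = { d, v, w, λ } (including λ since param is nullable).
Union: FIRST(body) = { d, v, w, λ }.

{ d, v, w, λ }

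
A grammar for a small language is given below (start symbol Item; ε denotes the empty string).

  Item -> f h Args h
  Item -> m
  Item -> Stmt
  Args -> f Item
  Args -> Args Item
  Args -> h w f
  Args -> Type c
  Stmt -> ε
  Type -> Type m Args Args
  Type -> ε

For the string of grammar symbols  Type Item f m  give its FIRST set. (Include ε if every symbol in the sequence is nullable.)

Add FIRST(Type)\{ε} = { m }; Type is nullable, continue.
Add FIRST(Item)\{ε} = { f, m }; Item is nullable, continue.
f is a terminal; add {f} and stop.

{ f, m }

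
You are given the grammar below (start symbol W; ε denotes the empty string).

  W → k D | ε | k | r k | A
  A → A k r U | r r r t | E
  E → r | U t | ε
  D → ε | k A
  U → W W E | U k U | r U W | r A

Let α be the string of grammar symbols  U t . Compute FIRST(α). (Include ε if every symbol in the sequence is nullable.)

Add FIRST(U)\{ε} = { k, r, t }; U is nullable, continue.
t is a terminal; add {t} and stop.

{ k, r, t }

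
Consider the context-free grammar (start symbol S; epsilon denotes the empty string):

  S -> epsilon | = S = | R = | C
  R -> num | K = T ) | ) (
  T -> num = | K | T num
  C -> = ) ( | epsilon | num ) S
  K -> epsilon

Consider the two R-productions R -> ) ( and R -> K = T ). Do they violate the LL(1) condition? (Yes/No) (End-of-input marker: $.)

No

FIRST() () = { ) } and FIRST(K = T )) = { = }.
The FIRST sets are disjoint and neither alternative is nullable — no conflict.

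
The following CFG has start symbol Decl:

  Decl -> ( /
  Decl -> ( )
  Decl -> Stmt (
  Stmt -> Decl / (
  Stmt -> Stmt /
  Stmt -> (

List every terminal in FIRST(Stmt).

{ ( }

From Stmt -> Decl / (: add FIRST(Decl) = { ( }.
From Stmt -> Stmt /: add FIRST(Stmt) = { ( }.
Stmt -> ( contributes {(}.
Union: FIRST(Stmt) = { ( }.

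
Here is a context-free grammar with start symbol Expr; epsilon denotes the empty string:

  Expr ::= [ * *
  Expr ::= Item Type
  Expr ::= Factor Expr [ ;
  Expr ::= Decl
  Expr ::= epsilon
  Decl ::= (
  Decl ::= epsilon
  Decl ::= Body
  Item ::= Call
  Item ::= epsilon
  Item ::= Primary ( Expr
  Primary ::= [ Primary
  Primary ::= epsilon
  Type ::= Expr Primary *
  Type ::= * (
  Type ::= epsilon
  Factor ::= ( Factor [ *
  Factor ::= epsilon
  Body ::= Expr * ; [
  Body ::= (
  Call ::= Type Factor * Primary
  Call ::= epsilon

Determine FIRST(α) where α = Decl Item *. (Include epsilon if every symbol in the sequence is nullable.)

{ (, *, [ }

Add FIRST(Decl)\{epsilon} = { (, *, [ }; Decl is nullable, continue.
Add FIRST(Item)\{epsilon} = { (, *, [ }; Item is nullable, continue.
* is a terminal; add {*} and stop.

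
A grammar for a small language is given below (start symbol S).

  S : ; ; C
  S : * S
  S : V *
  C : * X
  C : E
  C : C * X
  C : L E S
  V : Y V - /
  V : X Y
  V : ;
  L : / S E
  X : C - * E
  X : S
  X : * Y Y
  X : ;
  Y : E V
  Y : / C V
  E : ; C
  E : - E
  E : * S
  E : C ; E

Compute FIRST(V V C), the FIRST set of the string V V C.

Add FIRST(V) = { *, -, /, ; }; V is not nullable, stop.

{ *, -, /, ; }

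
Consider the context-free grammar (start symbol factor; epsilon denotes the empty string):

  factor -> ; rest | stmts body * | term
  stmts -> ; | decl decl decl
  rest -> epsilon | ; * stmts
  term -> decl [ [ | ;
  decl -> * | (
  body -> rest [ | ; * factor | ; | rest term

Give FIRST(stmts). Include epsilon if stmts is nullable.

{ (, *, ; }

stmts -> ; contributes {;}.
From stmts -> decl decl decl: add FIRST(decl) = { (, * }.
Union: FIRST(stmts) = { (, *, ; }.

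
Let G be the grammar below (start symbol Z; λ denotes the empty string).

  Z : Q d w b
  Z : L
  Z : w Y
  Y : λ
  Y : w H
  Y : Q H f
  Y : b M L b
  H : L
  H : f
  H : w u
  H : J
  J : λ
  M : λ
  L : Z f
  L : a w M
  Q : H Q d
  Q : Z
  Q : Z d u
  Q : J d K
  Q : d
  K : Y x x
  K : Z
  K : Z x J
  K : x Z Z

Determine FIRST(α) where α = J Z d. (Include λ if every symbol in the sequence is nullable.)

{ a, d, f, w }

Add FIRST(J)\{λ} = {  }; J is nullable, continue.
Add FIRST(Z) = { a, d, f, w }; Z is not nullable, stop.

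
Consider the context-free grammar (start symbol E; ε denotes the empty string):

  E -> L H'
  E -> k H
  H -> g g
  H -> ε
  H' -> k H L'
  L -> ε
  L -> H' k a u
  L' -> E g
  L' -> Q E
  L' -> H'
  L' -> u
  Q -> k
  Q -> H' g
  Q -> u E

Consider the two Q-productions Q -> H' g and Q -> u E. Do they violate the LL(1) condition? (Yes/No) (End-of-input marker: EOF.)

No

FIRST(H' g) = { k } and FIRST(u E) = { u }.
The FIRST sets are disjoint and neither alternative is nullable — no conflict.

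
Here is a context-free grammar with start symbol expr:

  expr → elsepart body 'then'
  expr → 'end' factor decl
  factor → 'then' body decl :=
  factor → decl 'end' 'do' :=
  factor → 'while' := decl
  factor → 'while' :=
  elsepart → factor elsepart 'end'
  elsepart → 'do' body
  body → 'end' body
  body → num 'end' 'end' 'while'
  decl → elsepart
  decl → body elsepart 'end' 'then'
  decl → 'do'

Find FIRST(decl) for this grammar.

From decl → elsepart: add FIRST(elsepart) = { 'do', 'end', 'then', 'while', num }.
From decl → body elsepart 'end' 'then': add FIRST(body) = { 'end', num }.
decl → 'do' contributes {'do'}.
Union: FIRST(decl) = { 'do', 'end', 'then', 'while', num }.

{ 'do', 'end', 'then', 'while', num }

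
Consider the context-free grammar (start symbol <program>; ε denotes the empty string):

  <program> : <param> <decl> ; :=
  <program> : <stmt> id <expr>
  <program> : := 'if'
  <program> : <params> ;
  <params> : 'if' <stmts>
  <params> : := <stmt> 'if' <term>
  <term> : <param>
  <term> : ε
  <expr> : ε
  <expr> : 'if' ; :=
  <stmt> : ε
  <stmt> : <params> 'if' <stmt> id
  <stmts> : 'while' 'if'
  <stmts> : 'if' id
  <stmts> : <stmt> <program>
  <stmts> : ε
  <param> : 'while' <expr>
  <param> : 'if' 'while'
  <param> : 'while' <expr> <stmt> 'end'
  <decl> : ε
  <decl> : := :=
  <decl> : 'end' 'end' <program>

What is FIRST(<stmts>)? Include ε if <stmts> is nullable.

{ 'if', 'while', :=, id, ε }

<stmts> : 'while' 'if' contributes {'while'}.
<stmts> : 'if' id contributes {'if'}.
From <stmts> : <stmt> <program>: <stmt> nullable, take FIRST(<stmt>) ∪ FIRST(<program>) = { 'if', 'while', :=, id }.
<stmts> : ε contributes ε.
Union: FIRST(<stmts>) = { 'if', 'while', :=, id, ε }.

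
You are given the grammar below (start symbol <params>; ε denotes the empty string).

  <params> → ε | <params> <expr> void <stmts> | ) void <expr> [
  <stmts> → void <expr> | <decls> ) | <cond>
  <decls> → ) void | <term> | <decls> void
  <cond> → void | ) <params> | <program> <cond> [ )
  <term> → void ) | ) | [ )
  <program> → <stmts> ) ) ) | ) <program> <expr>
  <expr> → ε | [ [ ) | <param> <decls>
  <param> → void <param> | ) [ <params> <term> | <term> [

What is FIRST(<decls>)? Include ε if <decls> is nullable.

{ ), [, void }

<decls> → ) void contributes {)}.
From <decls> → <term>: add FIRST(<term>) = { ), [, void }.
From <decls> → <decls> void: add FIRST(<decls>) = { ), [, void }.
Union: FIRST(<decls>) = { ), [, void }.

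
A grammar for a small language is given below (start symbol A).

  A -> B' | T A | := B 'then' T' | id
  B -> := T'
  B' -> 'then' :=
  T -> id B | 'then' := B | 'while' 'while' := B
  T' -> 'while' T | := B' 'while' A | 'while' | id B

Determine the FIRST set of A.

{ 'then', 'while', :=, id }

From A -> B': add FIRST(B') = { 'then' }.
From A -> T A: add FIRST(T) = { 'then', 'while', id }.
A -> := B 'then' T' contributes {:=}.
A -> id contributes {id}.
Union: FIRST(A) = { 'then', 'while', :=, id }.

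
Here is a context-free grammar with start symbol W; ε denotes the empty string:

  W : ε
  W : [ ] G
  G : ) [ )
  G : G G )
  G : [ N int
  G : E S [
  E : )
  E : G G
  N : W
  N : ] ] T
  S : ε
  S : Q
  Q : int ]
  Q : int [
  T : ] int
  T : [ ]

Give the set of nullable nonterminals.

Directly nullable (have an ε-production): W, S.
N : W with every symbol nullable, so N is nullable.
No other nonterminal has a production whose RHS symbols are all nullable.

{ N, S, W }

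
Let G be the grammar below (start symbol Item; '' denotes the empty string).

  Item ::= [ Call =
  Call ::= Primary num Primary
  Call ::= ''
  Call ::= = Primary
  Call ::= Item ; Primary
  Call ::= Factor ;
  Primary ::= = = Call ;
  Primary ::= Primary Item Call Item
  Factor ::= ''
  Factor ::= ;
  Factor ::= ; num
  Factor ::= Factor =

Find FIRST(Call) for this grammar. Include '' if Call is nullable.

{ ;, =, [, '' }

From Call ::= Primary num Primary: add FIRST(Primary) = { = }.
Call ::= '' contributes ''.
Call ::= = Primary contributes {=}.
From Call ::= Item ; Primary: add FIRST(Item) = { [ }.
From Call ::= Factor ;: Factor nullable, take FIRST(Factor) ∪ {;} = { ;, = }.
Union: FIRST(Call) = { ;, =, [, '' }.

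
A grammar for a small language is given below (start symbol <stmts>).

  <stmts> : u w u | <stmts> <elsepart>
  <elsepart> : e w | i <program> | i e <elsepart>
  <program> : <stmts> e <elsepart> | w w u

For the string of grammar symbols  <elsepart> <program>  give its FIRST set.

{ e, i }

Add FIRST(<elsepart>) = { e, i }; <elsepart> is not nullable, stop.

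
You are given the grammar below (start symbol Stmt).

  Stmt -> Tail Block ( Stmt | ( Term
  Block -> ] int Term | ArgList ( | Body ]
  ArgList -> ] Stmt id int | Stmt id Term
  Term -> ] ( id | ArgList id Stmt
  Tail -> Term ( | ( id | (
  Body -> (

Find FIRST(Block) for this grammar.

{ (, ] }

Block -> ] int Term contributes {]}.
From Block -> ArgList (: add FIRST(ArgList) = { (, ] }.
From Block -> Body ]: add FIRST(Body) = { ( }.
Union: FIRST(Block) = { (, ] }.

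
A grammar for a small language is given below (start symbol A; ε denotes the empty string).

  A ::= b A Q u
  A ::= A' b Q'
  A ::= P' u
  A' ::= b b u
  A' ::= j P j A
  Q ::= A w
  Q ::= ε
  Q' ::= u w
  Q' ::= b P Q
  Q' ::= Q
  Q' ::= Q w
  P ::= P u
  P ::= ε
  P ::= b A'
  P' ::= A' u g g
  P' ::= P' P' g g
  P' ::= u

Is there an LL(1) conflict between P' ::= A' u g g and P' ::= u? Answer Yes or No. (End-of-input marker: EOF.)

FIRST(A' u g g) = { b, j } and FIRST(u) = { u }.
The FIRST sets are disjoint and neither alternative is nullable — no conflict.

No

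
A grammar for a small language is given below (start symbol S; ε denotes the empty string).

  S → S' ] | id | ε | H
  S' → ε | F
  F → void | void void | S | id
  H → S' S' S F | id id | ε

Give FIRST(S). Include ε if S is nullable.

{ ], id, void, ε }

From S → S' ]: S' nullable, take FIRST(S') ∪ {]} = { ], id, void }.
S → id contributes {id}.
S → ε contributes ε.
From S → H: add FIRST(H) = { ], id, void, ε } (including ε since H is nullable).
Union: FIRST(S) = { ], id, void, ε }.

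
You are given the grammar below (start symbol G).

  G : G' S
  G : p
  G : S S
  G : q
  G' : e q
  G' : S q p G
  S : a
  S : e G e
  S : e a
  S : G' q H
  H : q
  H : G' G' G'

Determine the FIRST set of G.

{ a, e, p, q }

From G : G' S: add FIRST(G') = { a, e }.
G : p contributes {p}.
From G : S S: add FIRST(S) = { a, e }.
G : q contributes {q}.
Union: FIRST(G) = { a, e, p, q }.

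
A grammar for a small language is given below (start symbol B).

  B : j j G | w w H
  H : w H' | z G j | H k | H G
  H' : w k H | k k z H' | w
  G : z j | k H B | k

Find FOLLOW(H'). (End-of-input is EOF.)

{ EOF, j, k, w, z }

In H : w H': H' is at the end, add FOLLOW(H) = { EOF, j, k, w, z }.
In H' : k k z H': H' is at the end, add FOLLOW(H') = { EOF, j, k, w, z }.
Union: FOLLOW(H') = { EOF, j, k, w, z }.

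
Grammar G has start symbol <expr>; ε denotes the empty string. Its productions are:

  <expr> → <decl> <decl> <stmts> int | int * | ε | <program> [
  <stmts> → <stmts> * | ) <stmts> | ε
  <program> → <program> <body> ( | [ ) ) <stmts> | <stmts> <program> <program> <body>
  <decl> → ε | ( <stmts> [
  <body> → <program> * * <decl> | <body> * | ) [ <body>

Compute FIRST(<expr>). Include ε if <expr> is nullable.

From <expr> → <decl> <decl> <stmts> int: <decl>, <decl>, <stmts> nullable, take FIRST(<decl>) ∪ FIRST(<decl>) ∪ FIRST(<stmts>) ∪ {int} = { (, ), *, int }.
<expr> → int * contributes {int}.
<expr> → ε contributes ε.
From <expr> → <program> [: add FIRST(<program>) = { ), *, [ }.
Union: FIRST(<expr>) = { (, ), *, [, int, ε }.

{ (, ), *, [, int, ε }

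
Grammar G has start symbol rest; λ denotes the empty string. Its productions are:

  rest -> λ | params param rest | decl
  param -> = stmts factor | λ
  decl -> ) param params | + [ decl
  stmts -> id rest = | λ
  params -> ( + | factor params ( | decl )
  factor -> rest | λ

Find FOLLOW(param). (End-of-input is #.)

In rest -> params param rest: add FIRST(rest)\{λ} = { (, ), + }.
  Since rest is nullable, also add FOLLOW(rest) = { #, (, ), +, = }.
In decl -> ) param params: add FIRST(params) = { (, ), + }.
Union: FOLLOW(param) = { #, (, ), +, = }.

{ #, (, ), +, = }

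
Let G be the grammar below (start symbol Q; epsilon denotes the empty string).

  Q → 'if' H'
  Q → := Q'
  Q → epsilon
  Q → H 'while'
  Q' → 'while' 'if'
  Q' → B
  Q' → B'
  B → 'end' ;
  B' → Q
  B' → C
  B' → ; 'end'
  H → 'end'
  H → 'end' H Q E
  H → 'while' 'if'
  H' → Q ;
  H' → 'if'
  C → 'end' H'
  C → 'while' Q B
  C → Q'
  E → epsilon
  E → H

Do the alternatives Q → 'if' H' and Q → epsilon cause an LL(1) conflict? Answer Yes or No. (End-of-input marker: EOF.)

FIRST('if' H') = { 'if' } and FIRST(epsilon) = { epsilon }.
The second alternative is nullable and FOLLOW(Q) = { EOF, 'end', 'if', 'while', :=, ; } shares 'if' with FIRST of the first — conflict.

Yes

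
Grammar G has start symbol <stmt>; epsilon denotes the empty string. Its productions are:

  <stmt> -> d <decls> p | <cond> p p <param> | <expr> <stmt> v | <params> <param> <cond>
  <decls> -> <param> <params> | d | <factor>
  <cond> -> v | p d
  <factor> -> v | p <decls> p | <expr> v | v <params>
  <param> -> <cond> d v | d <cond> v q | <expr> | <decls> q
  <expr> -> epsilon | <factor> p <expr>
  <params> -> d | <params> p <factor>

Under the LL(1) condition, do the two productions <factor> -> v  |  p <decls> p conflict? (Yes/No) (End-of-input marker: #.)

FIRST(v) = { v } and FIRST(p <decls> p) = { p }.
The FIRST sets are disjoint and neither alternative is nullable — no conflict.

No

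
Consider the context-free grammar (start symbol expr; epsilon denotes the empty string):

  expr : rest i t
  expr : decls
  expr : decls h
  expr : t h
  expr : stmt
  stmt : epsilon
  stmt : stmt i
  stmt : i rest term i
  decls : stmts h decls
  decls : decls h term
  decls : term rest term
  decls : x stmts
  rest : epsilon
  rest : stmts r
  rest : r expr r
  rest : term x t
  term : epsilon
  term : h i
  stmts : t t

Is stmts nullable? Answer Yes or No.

Nullable nonterminals: decls, expr, rest, stmt, term.
No production of stmts has an RHS whose symbols are all nullable, so stmts is not nullable.

No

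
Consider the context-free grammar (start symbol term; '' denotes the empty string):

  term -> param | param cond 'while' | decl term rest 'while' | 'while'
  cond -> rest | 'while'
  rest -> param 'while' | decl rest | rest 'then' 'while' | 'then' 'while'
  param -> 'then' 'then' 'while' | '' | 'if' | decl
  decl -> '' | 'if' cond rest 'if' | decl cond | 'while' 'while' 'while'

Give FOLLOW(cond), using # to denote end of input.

In term -> param cond 'while': add FIRST('while') = { 'while' }.
In decl -> 'if' cond rest 'if': add FIRST(rest 'if') = { 'if', 'then', 'while' }.
In decl -> decl cond: cond is at the end, add FOLLOW(decl) = { #, 'if', 'then', 'while' }.
Union: FOLLOW(cond) = { #, 'if', 'then', 'while' }.

{ #, 'if', 'then', 'while' }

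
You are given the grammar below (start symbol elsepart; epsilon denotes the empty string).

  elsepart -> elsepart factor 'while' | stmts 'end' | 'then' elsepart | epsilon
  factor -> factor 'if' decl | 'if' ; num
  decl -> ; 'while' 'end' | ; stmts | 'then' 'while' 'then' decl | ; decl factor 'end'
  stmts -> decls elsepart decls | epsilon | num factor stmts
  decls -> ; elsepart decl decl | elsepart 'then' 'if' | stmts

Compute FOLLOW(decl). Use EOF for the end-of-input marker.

In factor -> factor 'if' decl: decl is at the end, add FOLLOW(factor) = { 'end', 'if', 'then', 'while', ;, num }.
In decl -> 'then' 'while' 'then' decl: decl is at the end, add FOLLOW(decl) = { 'end', 'if', 'then', 'while', ;, num }.
In decl -> ; decl factor 'end': add FIRST(factor 'end') = { 'if' }.
In decls -> ; elsepart decl decl: add FIRST(decl) = { 'then', ; }.
In decls -> ; elsepart decl decl: decl is at the end, add FOLLOW(decls) = { 'end', 'if', 'then', 'while', ;, num }.
Union: FOLLOW(decl) = { 'end', 'if', 'then', 'while', ;, num }.

{ 'end', 'if', 'then', 'while', ;, num }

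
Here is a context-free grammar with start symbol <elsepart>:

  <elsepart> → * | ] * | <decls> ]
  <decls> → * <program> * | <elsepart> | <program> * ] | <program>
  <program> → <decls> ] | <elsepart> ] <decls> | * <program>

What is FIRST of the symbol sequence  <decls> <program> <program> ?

Add FIRST(<decls>) = { *, ] }; <decls> is not nullable, stop.

{ *, ] }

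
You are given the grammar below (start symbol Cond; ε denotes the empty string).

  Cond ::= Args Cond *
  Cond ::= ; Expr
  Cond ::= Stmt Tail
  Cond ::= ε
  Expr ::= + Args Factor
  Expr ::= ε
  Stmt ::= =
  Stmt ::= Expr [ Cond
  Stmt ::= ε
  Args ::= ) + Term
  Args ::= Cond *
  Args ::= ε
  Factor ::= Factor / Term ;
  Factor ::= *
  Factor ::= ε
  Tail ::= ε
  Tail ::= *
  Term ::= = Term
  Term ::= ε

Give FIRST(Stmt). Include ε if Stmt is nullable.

Stmt ::= = contributes {=}.
From Stmt ::= Expr [ Cond: Expr nullable, take FIRST(Expr) ∪ {[} = { +, [ }.
Stmt ::= ε contributes ε.
Union: FIRST(Stmt) = { +, =, [, ε }.

{ +, =, [, ε }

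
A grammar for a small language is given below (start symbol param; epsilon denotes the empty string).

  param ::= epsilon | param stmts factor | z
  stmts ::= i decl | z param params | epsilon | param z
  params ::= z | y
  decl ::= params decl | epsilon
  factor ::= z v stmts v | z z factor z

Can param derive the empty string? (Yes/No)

Yes

param has an epsilon-production, so param ⇒ epsilon.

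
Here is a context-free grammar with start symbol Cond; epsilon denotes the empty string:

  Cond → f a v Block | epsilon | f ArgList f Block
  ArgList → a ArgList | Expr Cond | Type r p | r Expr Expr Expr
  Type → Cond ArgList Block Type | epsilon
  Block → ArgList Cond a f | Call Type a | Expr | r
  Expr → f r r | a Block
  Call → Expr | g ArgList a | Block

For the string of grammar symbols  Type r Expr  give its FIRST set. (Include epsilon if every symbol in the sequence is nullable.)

Add FIRST(Type)\{epsilon} = { a, f, r }; Type is nullable, continue.
r is a terminal; add {r} and stop.

{ a, f, r }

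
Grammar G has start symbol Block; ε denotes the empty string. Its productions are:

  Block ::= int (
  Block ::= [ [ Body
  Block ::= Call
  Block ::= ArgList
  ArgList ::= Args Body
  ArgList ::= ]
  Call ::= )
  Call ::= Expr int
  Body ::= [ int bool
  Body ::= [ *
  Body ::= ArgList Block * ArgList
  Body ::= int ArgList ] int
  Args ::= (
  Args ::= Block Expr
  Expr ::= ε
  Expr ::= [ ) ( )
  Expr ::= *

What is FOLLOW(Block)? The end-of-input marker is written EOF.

{ EOF, (, ), *, [, ], int }

Block is the start symbol, so EOF ∈ FOLLOW(Block).
In Body ::= ArgList Block * ArgList: add FIRST(* ArgList) = { * }.
In Args ::= Block Expr: add FIRST(Expr)\{ε} = { *, [ }.
  Since Expr is nullable, also add FOLLOW(Args) = { (, ), *, [, ], int }.
Union: FOLLOW(Block) = { EOF, (, ), *, [, ], int }.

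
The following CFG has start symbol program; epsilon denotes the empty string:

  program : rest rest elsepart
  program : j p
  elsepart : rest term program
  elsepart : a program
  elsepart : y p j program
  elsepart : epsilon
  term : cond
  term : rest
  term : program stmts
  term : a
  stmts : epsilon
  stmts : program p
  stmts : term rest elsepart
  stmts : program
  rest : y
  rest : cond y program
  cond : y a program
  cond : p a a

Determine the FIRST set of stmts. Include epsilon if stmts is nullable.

{ a, j, p, y, epsilon }

stmts : epsilon contributes epsilon.
From stmts : program p: add FIRST(program) = { j, p, y }.
From stmts : term rest elsepart: add FIRST(term) = { a, j, p, y }.
From stmts : program: add FIRST(program) = { j, p, y }.
Union: FIRST(stmts) = { a, j, p, y, epsilon }.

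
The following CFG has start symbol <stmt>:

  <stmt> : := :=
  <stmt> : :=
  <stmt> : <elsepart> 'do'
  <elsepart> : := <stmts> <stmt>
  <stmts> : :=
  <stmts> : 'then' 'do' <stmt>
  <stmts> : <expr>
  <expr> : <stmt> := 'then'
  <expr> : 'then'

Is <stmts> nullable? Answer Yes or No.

No

No nonterminal in this grammar is nullable.
No production of <stmts> has an RHS whose symbols are all nullable, so <stmts> is not nullable.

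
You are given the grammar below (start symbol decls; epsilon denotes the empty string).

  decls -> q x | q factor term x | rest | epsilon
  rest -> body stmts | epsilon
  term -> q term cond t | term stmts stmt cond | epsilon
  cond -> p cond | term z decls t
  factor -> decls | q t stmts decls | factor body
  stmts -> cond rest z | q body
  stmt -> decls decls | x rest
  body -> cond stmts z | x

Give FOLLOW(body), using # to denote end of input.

{ #, p, q, t, x, z }

In rest -> body stmts: add FIRST(stmts) = { p, q, z }.
In factor -> factor body: body is at the end, add FOLLOW(factor) = { p, q, x, z }.
In stmts -> q body: body is at the end, add FOLLOW(stmts) = { #, p, q, t, x, z }.
Union: FOLLOW(body) = { #, p, q, t, x, z }.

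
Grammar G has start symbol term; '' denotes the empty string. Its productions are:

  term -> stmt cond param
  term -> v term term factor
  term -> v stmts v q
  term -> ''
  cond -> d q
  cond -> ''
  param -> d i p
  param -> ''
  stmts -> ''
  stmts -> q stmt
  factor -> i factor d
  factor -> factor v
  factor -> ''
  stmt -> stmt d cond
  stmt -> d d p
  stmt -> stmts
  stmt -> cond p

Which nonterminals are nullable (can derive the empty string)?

{ cond, factor, param, stmt, stmts, term }

Directly nullable (have an ''-production): term, cond, param, stmts, factor.
stmt -> stmts with every symbol nullable, so stmt is nullable.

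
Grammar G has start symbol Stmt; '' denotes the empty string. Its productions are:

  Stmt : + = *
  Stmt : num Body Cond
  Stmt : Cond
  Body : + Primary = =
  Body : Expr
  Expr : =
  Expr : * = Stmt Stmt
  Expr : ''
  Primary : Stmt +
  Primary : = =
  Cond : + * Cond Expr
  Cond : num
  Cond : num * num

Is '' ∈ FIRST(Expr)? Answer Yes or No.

Yes

Expr has an ''-production, so Expr ⇒ ''.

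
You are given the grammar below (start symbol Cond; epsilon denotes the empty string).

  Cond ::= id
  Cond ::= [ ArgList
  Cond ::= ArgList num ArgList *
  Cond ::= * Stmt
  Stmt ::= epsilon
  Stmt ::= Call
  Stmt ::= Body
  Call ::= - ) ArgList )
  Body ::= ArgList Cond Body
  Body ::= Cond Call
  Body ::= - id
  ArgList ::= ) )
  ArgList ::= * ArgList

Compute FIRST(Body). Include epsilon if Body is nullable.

{ ), *, -, [, id }

From Body ::= ArgList Cond Body: add FIRST(ArgList) = { ), * }.
From Body ::= Cond Call: add FIRST(Cond) = { ), *, [, id }.
Body ::= - id contributes {-}.
Union: FIRST(Body) = { ), *, -, [, id }.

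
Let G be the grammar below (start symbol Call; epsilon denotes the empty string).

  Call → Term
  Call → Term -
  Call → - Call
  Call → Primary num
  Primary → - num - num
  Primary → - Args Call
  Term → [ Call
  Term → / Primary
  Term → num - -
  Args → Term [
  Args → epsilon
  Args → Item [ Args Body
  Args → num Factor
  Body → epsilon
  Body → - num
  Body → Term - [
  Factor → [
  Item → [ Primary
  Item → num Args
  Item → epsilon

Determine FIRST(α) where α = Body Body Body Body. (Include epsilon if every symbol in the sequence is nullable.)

{ -, /, [, num, epsilon }

Add FIRST(Body)\{epsilon} = { -, /, [, num }; Body is nullable, continue.
Add FIRST(Body)\{epsilon} = { -, /, [, num }; Body is nullable, continue.
Add FIRST(Body)\{epsilon} = { -, /, [, num }; Body is nullable, continue.
Add FIRST(Body)\{epsilon} = { -, /, [, num }; Body is nullable, continue.
Every symbol is nullable, so include epsilon.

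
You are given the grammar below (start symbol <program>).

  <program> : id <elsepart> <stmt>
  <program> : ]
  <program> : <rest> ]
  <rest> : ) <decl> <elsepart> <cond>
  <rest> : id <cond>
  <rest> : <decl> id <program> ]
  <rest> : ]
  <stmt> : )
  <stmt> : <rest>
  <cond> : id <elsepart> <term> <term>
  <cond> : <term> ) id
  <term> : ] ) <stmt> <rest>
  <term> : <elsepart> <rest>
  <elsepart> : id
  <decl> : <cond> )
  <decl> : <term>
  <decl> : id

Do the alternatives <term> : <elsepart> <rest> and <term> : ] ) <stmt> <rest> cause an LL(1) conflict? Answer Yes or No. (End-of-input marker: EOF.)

No

FIRST(<elsepart> <rest>) = { id } and FIRST(] ) <stmt> <rest>) = { ] }.
The FIRST sets are disjoint and neither alternative is nullable — no conflict.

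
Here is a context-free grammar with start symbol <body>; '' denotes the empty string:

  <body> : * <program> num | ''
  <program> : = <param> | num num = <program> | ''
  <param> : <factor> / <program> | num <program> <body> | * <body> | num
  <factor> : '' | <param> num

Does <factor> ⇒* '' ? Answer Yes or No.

<factor> has an ''-production, so <factor> ⇒ ''.

Yes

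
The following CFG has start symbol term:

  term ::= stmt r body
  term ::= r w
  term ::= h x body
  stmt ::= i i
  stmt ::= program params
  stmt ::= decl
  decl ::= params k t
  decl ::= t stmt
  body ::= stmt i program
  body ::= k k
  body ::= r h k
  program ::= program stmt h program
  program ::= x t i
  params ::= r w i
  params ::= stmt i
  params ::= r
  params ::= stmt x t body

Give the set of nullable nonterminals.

{ } (none)

No nonterminal has an empty production or an RHS whose symbols are all nullable.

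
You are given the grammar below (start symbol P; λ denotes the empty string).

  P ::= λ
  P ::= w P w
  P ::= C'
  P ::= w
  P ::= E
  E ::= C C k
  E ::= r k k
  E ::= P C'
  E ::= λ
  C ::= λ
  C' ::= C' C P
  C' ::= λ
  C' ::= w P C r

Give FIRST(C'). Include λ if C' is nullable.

From C' ::= C' C P: C', C, P nullable, take FIRST(C') ∪ FIRST(C) ∪ FIRST(P) = { k, r, w }; also λ since the whole RHS is nullable.
C' ::= λ contributes λ.
C' ::= w P C r contributes {w}.
Union: FIRST(C') = { k, r, w, λ }.

{ k, r, w, λ }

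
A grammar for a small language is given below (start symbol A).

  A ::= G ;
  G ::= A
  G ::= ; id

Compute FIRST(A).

From A ::= G ;: add FIRST(G) = { ; }.
Union: FIRST(A) = { ; }.

{ ; }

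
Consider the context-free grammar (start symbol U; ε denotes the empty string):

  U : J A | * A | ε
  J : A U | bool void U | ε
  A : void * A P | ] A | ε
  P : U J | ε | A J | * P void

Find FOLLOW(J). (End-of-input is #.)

In U : J A: add FIRST(A)\{ε} = { ], void }.
  Since A is nullable, also add FOLLOW(U) = { #, *, ], bool, void }.
In P : U J: J is at the end, add FOLLOW(P) = { #, *, ], bool, void }.
In P : A J: J is at the end, add FOLLOW(P) = { #, *, ], bool, void }.
Union: FOLLOW(J) = { #, *, ], bool, void }.

{ #, *, ], bool, void }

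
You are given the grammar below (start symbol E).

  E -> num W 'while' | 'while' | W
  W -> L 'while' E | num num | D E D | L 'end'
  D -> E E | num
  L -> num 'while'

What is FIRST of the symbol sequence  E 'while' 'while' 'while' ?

Add FIRST(E) = { 'while', num }; E is not nullable, stop.

{ 'while', num }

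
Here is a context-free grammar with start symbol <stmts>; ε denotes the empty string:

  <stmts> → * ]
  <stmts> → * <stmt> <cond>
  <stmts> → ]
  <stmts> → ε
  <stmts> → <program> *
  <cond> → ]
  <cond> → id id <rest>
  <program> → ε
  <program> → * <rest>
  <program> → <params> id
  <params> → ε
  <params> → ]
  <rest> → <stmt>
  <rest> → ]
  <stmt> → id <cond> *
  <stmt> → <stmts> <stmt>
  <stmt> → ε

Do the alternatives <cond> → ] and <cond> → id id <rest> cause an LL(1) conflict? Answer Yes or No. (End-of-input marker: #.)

FIRST(]) = { ] } and FIRST(id id <rest>) = { id }.
The FIRST sets are disjoint and neither alternative is nullable — no conflict.

No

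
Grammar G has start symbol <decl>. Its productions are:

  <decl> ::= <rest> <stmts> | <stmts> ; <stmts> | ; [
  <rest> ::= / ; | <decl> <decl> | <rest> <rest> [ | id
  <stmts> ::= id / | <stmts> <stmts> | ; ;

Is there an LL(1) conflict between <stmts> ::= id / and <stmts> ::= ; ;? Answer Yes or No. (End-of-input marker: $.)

No

FIRST(id /) = { id } and FIRST(; ;) = { ; }.
The FIRST sets are disjoint and neither alternative is nullable — no conflict.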